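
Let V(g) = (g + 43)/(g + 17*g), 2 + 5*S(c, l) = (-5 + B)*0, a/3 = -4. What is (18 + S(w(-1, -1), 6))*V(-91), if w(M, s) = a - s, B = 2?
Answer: 704/1365 ≈ 0.51575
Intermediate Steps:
a = -12 (a = 3*(-4) = -12)
w(M, s) = -12 - s
S(c, l) = -⅖ (S(c, l) = -⅖ + ((-5 + 2)*0)/5 = -⅖ + (-3*0)/5 = -⅖ + (⅕)*0 = -⅖ + 0 = -⅖)
V(g) = (43 + g)/(18*g) (V(g) = (43 + g)/((18*g)) = (43 + g)*(1/(18*g)) = (43 + g)/(18*g))
(18 + S(w(-1, -1), 6))*V(-91) = (18 - ⅖)*((1/18)*(43 - 91)/(-91)) = 88*((1/18)*(-1/91)*(-48))/5 = (88/5)*(8/273) = 704/1365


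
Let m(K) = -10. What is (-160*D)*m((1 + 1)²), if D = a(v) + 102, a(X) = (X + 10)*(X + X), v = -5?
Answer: 83200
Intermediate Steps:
a(X) = 2*X*(10 + X) (a(X) = (10 + X)*(2*X) = 2*X*(10 + X))
D = 52 (D = 2*(-5)*(10 - 5) + 102 = 2*(-5)*5 + 102 = -50 + 102 = 52)
(-160*D)*m((1 + 1)²) = -160*52*(-10) = -8320*(-10) = 83200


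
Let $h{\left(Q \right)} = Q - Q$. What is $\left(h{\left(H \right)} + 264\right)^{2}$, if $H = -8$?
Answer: $69696$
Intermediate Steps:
$h{\left(Q \right)} = 0$
$\left(h{\left(H \right)} + 264\right)^{2} = \left(0 + 264\right)^{2} = 264^{2} = 69696$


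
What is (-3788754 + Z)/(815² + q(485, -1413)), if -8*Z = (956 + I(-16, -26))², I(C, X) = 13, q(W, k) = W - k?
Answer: -10416331/1776328 ≈ -5.8640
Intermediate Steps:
Z = -938961/8 (Z = -(956 + 13)²/8 = -⅛*969² = -⅛*938961 = -938961/8 ≈ -1.1737e+5)
(-3788754 + Z)/(815² + q(485, -1413)) = (-3788754 - 938961/8)/(815² + (485 - 1*(-1413))) = -31248993/(8*(664225 + (485 + 1413))) = -31248993/(8*(664225 + 1898)) = -31248993/8/666123 = -31248993/8*1/666123 = -10416331/1776328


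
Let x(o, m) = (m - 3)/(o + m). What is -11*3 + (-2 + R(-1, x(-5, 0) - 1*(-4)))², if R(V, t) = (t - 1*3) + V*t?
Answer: -8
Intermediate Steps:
x(o, m) = (-3 + m)/(m + o)
R(V, t) = -3 + t + V*t (R(V, t) = (t - 3) + V*t = (-3 + t) + V*t = -3 + t + V*t)
-11*3 + (-2 + R(-1, x(-5, 0) - 1*(-4)))² = -11*3 + (-2 + (-3 + ((-3 + 0)/(0 - 5) - 1*(-4)) - ((-3 + 0)/(0 - 5) - 1*(-4))))² = -33 + (-2 + (-3 + (-3/(-5) + 4) - (-3/(-5) + 4)))² = -33 + (-2 + (-3 + (-⅕*(-3) + 4) - (-⅕*(-3) + 4)))² = -33 + (-2 + (-3 + (⅗ + 4) - (⅗ + 4)))² = -33 + (-2 + (-3 + 23/5 - 1*23/5))² = -33 + (-2 + (-3 + 23/5 - 23/5))² = -33 + (-2 - 3)² = -33 + (-5)² = -33 + 25 = -8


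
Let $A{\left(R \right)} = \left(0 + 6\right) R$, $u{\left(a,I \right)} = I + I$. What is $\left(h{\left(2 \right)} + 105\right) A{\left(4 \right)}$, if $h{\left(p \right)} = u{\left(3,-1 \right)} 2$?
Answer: $2424$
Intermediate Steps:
$u{\left(a,I \right)} = 2 I$
$A{\left(R \right)} = 6 R$
$h{\left(p \right)} = -4$ ($h{\left(p \right)} = 2 \left(-1\right) 2 = \left(-2\right) 2 = -4$)
$\left(h{\left(2 \right)} + 105\right) A{\left(4 \right)} = \left(-4 + 105\right) 6 \cdot 4 = 101 \cdot 24 = 2424$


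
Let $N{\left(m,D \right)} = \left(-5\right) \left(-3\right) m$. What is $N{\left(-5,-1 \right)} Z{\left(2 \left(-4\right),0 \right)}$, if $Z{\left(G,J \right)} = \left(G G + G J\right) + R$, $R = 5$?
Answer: $-5175$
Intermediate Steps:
$N{\left(m,D \right)} = 15 m$
$Z{\left(G,J \right)} = 5 + G^{2} + G J$ ($Z{\left(G,J \right)} = \left(G G + G J\right) + 5 = \left(G^{2} + G J\right) + 5 = 5 + G^{2} + G J$)
$N{\left(-5,-1 \right)} Z{\left(2 \left(-4\right),0 \right)} = 15 \left(-5\right) \left(5 + \left(2 \left(-4\right)\right)^{2} + 2 \left(-4\right) 0\right) = - 75 \left(5 + \left(-8\right)^{2} - 0\right) = - 75 \left(5 + 64 + 0\right) = \left(-75\right) 69 = -5175$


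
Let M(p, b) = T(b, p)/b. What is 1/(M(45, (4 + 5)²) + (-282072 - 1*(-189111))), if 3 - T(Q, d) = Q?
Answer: -27/2509973 ≈ -1.0757e-5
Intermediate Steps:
T(Q, d) = 3 - Q
M(p, b) = (3 - b)/b
1/(M(45, (4 + 5)²) + (-282072 - 1*(-189111))) = 1/((3 - (4 + 5)²)/((4 + 5)²) + (-282072 - 1*(-189111))) = 1/((3 - 1*9²)/(9²) + (-282072 + 189111)) = 1/((3 - 1*81)/81 - 92961) = 1/((3 - 81)/81 - 92961) = 1/((1/81)*(-78) - 92961) = 1/(-26/27 - 92961) = 1/(-2509973/27) = -27/2509973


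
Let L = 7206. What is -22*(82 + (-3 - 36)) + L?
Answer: 6260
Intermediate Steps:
-22*(82 + (-3 - 36)) + L = -22*(82 + (-3 - 36)) + 7206 = -22*(82 - 39) + 7206 = -22*43 + 7206 = -946 + 7206 = 6260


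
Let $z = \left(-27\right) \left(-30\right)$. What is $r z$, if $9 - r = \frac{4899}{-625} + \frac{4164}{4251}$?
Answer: $\frac{2275291296}{177125} \approx 12846.0$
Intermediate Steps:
$r = \frac{14045008}{885625}$ ($r = 9 - \left(\frac{4899}{-625} + \frac{4164}{4251}\right) = 9 - \left(4899 \left(- \frac{1}{625}\right) + 4164 \cdot \frac{1}{4251}\right) = 9 - \left(- \frac{4899}{625} + \frac{1388}{1417}\right) = 9 - - \frac{6074383}{885625} = 9 + \frac{6074383}{885625} = \frac{14045008}{885625} \approx 15.859$)
$z = 810$
$r z = \frac{14045008}{885625} \cdot 810 = \frac{2275291296}{177125}$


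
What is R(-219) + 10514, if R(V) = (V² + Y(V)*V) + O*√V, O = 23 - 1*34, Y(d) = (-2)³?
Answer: 60227 - 11*I*√219 ≈ 60227.0 - 162.79*I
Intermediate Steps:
Y(d) = -8
O = -11 (O = 23 - 34 = -11)
R(V) = V² - 11*√V - 8*V (R(V) = (V² - 8*V) - 11*√V = V² - 11*√V - 8*V)
R(-219) + 10514 = ((-219)² - 11*I*√219 - 8*(-219)) + 10514 = (47961 - 11*I*√219 + 1752) + 10514 = (49713 - 11*I*√219) + 10514 = 60227 - 11*I*√219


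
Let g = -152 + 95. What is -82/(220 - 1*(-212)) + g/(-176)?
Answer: 637/4752 ≈ 0.13405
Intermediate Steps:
g = -57
-82/(220 - 1*(-212)) + g/(-176) = -82/(220 - 1*(-212)) - 57/(-176) = -82/(220 + 212) - 57*(-1/176) = -82/432 + 57/176 = -82*1/432 + 57/176 = -41/216 + 57/176 = 637/4752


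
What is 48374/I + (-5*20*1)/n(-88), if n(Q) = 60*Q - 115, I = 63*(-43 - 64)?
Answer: -52060726/7273539 ≈ -7.1575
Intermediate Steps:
I = -6741 (I = 63*(-107) = -6741)
n(Q) = -115 + 60*Q
48374/I + (-5*20*1)/n(-88) = 48374/(-6741) + (-5*20*1)/(-115 + 60*(-88)) = 48374*(-1/6741) + (-100*1)/(-115 - 5280) = -48374/6741 - 100/(-5395) = -48374/6741 - 100*(-1/5395) = -48374/6741 + 20/1079 = -52060726/7273539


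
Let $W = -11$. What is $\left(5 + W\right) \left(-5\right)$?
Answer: $30$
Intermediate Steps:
$\left(5 + W\right) \left(-5\right) = \left(5 - 11\right) \left(-5\right) = \left(-6\right) \left(-5\right) = 30$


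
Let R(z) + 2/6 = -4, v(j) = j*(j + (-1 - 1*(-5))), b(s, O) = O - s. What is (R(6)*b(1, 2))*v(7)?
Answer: -1001/3 ≈ -333.67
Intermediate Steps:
v(j) = j*(4 + j) (v(j) = j*(j + (-1 + 5)) = j*(j + 4) = j*(4 + j))
R(z) = -13/3 (R(z) = -⅓ - 4 = -13/3)
(R(6)*b(1, 2))*v(7) = (-13*(2 - 1*1)/3)*(7*(4 + 7)) = (-13*(2 - 1)/3)*(7*11) = -13/3*1*77 = -13/3*77 = -1001/3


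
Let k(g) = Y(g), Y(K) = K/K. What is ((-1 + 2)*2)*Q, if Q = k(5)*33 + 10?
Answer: 86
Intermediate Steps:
Y(K) = 1
k(g) = 1
Q = 43 (Q = 1*33 + 10 = 33 + 10 = 43)
((-1 + 2)*2)*Q = ((-1 + 2)*2)*43 = (1*2)*43 = 2*43 = 86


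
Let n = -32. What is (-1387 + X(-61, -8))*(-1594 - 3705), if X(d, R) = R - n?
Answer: 7222537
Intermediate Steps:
X(d, R) = 32 + R (X(d, R) = R - 1*(-32) = R + 32 = 32 + R)
(-1387 + X(-61, -8))*(-1594 - 3705) = (-1387 + (32 - 8))*(-1594 - 3705) = (-1387 + 24)*(-5299) = -1363*(-5299) = 7222537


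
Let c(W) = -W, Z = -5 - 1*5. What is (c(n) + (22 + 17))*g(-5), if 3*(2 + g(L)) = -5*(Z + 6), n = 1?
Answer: 532/3 ≈ 177.33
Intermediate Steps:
Z = -10 (Z = -5 - 5 = -10)
g(L) = 14/3 (g(L) = -2 + (-5*(-10 + 6))/3 = -2 + (-5*(-4))/3 = -2 + (⅓)*20 = -2 + 20/3 = 14/3)
(c(n) + (22 + 17))*g(-5) = (-1*1 + (22 + 17))*(14/3) = (-1 + 39)*(14/3) = 38*(14/3) = 532/3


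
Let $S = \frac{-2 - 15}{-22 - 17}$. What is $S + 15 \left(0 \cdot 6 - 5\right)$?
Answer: $- \frac{2908}{39} \approx -74.564$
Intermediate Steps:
$S = \frac{17}{39}$ ($S = - \frac{17}{-39} = \left(-17\right) \left(- \frac{1}{39}\right) = \frac{17}{39} \approx 0.4359$)
$S + 15 \left(0 \cdot 6 - 5\right) = \frac{17}{39} + 15 \left(0 \cdot 6 - 5\right) = \frac{17}{39} + 15 \left(0 - 5\right) = \frac{17}{39} + 15 \left(-5\right) = \frac{17}{39} - 75 = - \frac{2908}{39}$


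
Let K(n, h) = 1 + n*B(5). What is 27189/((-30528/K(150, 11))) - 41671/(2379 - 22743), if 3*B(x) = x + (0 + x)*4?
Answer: -362357201/325824 ≈ -1112.1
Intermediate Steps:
B(x) = 5*x/3 (B(x) = (x + (0 + x)*4)/3 = (x + x*4)/3 = (x + 4*x)/3 = (5*x)/3 = 5*x/3)
K(n, h) = 1 + 25*n/3 (K(n, h) = 1 + n*((5/3)*5) = 1 + n*(25/3) = 1 + 25*n/3)
27189/((-30528/K(150, 11))) - 41671/(2379 - 22743) = 27189/((-30528/(1 + (25/3)*150))) - 41671/(2379 - 22743) = 27189/((-30528/(1 + 1250))) - 41671/(-20364) = 27189/((-30528/1251)) - 41671*(-1/20364) = 27189/((-30528*1/1251)) + 41671/20364 = 27189/(-3392/139) + 41671/20364 = 27189*(-139/3392) + 41671/20364 = -71307/64 + 41671/20364 = -362357201/325824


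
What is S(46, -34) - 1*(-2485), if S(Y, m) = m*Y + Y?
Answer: 967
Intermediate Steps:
S(Y, m) = Y + Y*m (S(Y, m) = Y*m + Y = Y + Y*m)
S(46, -34) - 1*(-2485) = 46*(1 - 34) - 1*(-2485) = 46*(-33) + 2485 = -1518 + 2485 = 967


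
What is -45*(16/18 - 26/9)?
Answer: 90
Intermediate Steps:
-45*(16/18 - 26/9) = -45*(16*(1/18) - 26*⅑) = -45*(8/9 - 26/9) = -45*(-2) = 90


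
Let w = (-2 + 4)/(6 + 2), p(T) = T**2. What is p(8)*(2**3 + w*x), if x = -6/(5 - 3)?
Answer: 464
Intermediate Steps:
w = 1/4 (w = 2/8 = 2*(1/8) = 1/4 ≈ 0.25000)
x = -3 (x = -6/2 = -6*1/2 = -3)
p(8)*(2**3 + w*x) = 8**2*(2**3 + (1/4)*(-3)) = 64*(8 - 3/4) = 64*(29/4) = 464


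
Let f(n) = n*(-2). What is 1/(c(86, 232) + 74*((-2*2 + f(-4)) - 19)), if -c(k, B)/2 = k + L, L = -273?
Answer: -1/736 ≈ -0.0013587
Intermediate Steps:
f(n) = -2*n
c(k, B) = 546 - 2*k (c(k, B) = -2*(k - 273) = -2*(-273 + k) = 546 - 2*k)
1/(c(86, 232) + 74*((-2*2 + f(-4)) - 19)) = 1/((546 - 2*86) + 74*((-2*2 - 2*(-4)) - 19)) = 1/((546 - 172) + 74*((-4 + 8) - 19)) = 1/(374 + 74*(4 - 19)) = 1/(374 + 74*(-15)) = 1/(374 - 1110) = 1/(-736) = -1/736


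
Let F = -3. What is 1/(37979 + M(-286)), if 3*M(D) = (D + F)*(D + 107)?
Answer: 3/165668 ≈ 1.8109e-5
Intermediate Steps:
M(D) = (-3 + D)*(107 + D)/3 (M(D) = ((D - 3)*(D + 107))/3 = ((-3 + D)*(107 + D))/3 = (-3 + D)*(107 + D)/3)
1/(37979 + M(-286)) = 1/(37979 + (-107 + (⅓)*(-286)² + (104/3)*(-286))) = 1/(37979 + (-107 + (⅓)*81796 - 29744/3)) = 1/(37979 + (-107 + 81796/3 - 29744/3)) = 1/(37979 + 51731/3) = 1/(165668/3) = 3/165668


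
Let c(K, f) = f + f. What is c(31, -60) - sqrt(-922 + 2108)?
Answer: -120 - sqrt(1186) ≈ -154.44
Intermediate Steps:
c(K, f) = 2*f
c(31, -60) - sqrt(-922 + 2108) = 2*(-60) - sqrt(-922 + 2108) = -120 - sqrt(1186)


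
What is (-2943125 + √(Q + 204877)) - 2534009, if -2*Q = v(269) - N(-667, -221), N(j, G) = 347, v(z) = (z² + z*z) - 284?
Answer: -5477134 + √531326/2 ≈ -5.4768e+6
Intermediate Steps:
v(z) = -284 + 2*z² (v(z) = (z² + z²) - 284 = 2*z² - 284 = -284 + 2*z²)
Q = -144091/2 (Q = -((-284 + 2*269²) - 1*347)/2 = -((-284 + 2*72361) - 347)/2 = -((-284 + 144722) - 347)/2 = -(144438 - 347)/2 = -½*144091 = -144091/2 ≈ -72046.)
(-2943125 + √(Q + 204877)) - 2534009 = (-2943125 + √(-144091/2 + 204877)) - 2534009 = (-2943125 + √(265663/2)) - 2534009 = (-2943125 + √531326/2) - 2534009 = -5477134 + √531326/2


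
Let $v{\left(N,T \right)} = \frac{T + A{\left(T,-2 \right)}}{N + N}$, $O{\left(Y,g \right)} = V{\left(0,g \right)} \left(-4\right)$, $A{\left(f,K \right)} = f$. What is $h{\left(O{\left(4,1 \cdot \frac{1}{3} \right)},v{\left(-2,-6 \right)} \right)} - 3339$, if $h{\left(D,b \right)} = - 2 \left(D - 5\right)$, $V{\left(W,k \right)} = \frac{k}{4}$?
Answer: $- \frac{9985}{3} \approx -3328.3$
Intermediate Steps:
$V{\left(W,k \right)} = \frac{k}{4}$ ($V{\left(W,k \right)} = k \frac{1}{4} = \frac{k}{4}$)
$O{\left(Y,g \right)} = - g$ ($O{\left(Y,g \right)} = \frac{g}{4} \left(-4\right) = - g$)
$v{\left(N,T \right)} = \frac{T}{N}$ ($v{\left(N,T \right)} = \frac{T + T}{N + N} = \frac{2 T}{2 N} = 2 T \frac{1}{2 N} = \frac{T}{N}$)
$h{\left(D,b \right)} = 10 - 2 D$ ($h{\left(D,b \right)} = - 2 \left(-5 + D\right) = 10 - 2 D$)
$h{\left(O{\left(4,1 \cdot \frac{1}{3} \right)},v{\left(-2,-6 \right)} \right)} - 3339 = \left(10 - 2 \left(- \frac{1}{3}\right)\right) - 3339 = \left(10 - 2 \left(\left(-1\right) \frac{1}{3}\right)\right) - 3339 = \left(10 - - \frac{2}{3}\right) - 3339 = \left(10 + \frac{2}{3}\right) - 3339 = \frac{32}{3} - 3339 = - \frac{9985}{3}$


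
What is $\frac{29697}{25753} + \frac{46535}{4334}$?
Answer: $\frac{1327122653}{111613502} \approx 11.89$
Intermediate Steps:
$\frac{29697}{25753} + \frac{46535}{4334} = \frac{1327122653}{111613502}$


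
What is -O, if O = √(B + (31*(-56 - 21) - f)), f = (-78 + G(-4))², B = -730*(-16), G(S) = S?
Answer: -√2569 ≈ -50.685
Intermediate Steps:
B = 11680
f = 6724 (f = (-78 - 4)² = (-82)² = 6724)
O = √2569 (O = √(11680 + (31*(-56 - 21) - 1*6724)) = √(11680 + (31*(-77) - 6724)) = √(11680 + (-2387 - 6724)) = √(11680 - 9111) = √2569 ≈ 50.685)
-O = -√2569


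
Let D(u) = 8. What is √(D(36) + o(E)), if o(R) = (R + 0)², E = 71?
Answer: 3*√561 ≈ 71.056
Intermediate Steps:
o(R) = R²
√(D(36) + o(E)) = √(8 + 71²) = √(8 + 5041) = √5049 = 3*√561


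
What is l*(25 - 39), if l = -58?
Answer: 812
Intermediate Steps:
l*(25 - 39) = -58*(25 - 39) = -58*(-14) = 812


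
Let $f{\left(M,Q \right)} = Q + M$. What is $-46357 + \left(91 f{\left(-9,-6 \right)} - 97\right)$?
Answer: $-47819$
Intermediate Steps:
$f{\left(M,Q \right)} = M + Q$
$-46357 + \left(91 f{\left(-9,-6 \right)} - 97\right) = -46357 + \left(91 \left(-9 - 6\right) - 97\right) = -46357 + \left(91 \left(-15\right) - 97\right) = -46357 - 1462 = -47819$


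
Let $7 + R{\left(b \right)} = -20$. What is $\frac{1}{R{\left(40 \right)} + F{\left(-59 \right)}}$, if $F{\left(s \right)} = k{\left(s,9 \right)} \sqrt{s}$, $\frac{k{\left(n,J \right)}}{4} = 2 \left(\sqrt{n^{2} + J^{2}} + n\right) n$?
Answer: $\frac{i}{- 27848 \sqrt{59} - 27 i + 472 \sqrt{210158}} \approx -4.4094 \cdot 10^{-6} + 0.00040409 i$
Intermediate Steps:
$k{\left(n,J \right)} = 8 n \left(n + \sqrt{J^{2} + n^{2}}\right)$ ($k{\left(n,J \right)} = 4 \cdot 2 \left(\sqrt{n^{2} + J^{2}} + n\right) n = 4 \cdot 2 \left(\sqrt{J^{2} + n^{2}} + n\right) n = 4 \cdot 2 \left(n + \sqrt{J^{2} + n^{2}}\right) n = 4 \cdot 2 n \left(n + \sqrt{J^{2} + n^{2}}\right) = 8 n \left(n + \sqrt{J^{2} + n^{2}}\right)$)
$F{\left(s \right)} = 8 s^{\frac{3}{2}} \left(s + \sqrt{81 + s^{2}}\right)$ ($F{\left(s \right)} = 8 s \left(s + \sqrt{9^{2} + s^{2}}\right) \sqrt{s} = 8 s \left(s + \sqrt{81 + s^{2}}\right) \sqrt{s} = 8 s^{\frac{3}{2}} \left(s + \sqrt{81 + s^{2}}\right)$)
$R{\left(b \right)} = -27$ ($R{\left(b \right)} = -7 - 20 = -27$)
$\frac{1}{R{\left(40 \right)} + F{\left(-59 \right)}} = \frac{1}{-27 + 8 \left(-59\right)^{\frac{3}{2}} \left(-59 + \sqrt{81 + \left(-59\right)^{2}}\right)} = \frac{1}{-27 + 8 \left(- 59 i \sqrt{59}\right) \left(-59 + \sqrt{81 + 3481}\right)} = \frac{1}{-27 + 8 \left(- 59 i \sqrt{59}\right) \left(-59 + \sqrt{3562}\right)} = \frac{1}{-27 - 472 i \sqrt{59} \left(-59 + \sqrt{3562}\right)}$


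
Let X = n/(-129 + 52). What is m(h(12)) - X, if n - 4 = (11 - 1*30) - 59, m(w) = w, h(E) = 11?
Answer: 773/77 ≈ 10.039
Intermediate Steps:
n = -74 (n = 4 + ((11 - 1*30) - 59) = 4 + ((11 - 30) - 59) = 4 + (-19 - 59) = 4 - 78 = -74)
X = 74/77 (X = -74/(-129 + 52) = -74/(-77) = -1/77*(-74) = 74/77 ≈ 0.96104)
m(h(12)) - X = 11 - 1*74/77 = 11 - 74/77 = 773/77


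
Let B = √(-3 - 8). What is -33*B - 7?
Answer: -7 - 33*I*√11 ≈ -7.0 - 109.45*I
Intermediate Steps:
B = I*√11 (B = √(-11) = I*√11 ≈ 3.3166*I)
-33*B - 7 = -33*I*√11 - 7 = -7 - 33*I*√11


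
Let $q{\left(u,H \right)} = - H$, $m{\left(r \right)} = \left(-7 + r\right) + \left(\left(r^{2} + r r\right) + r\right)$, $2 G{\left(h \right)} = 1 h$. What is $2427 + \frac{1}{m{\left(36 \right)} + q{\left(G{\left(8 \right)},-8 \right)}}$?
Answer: $\frac{6467956}{2665} \approx 2427.0$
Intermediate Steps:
$G{\left(h \right)} = \frac{h}{2}$ ($G{\left(h \right)} = \frac{1 h}{2} = \frac{h}{2}$)
$m{\left(r \right)} = -7 + 2 r + 2 r^{2}$ ($m{\left(r \right)} = \left(-7 + r\right) + \left(\left(r^{2} + r^{2}\right) + r\right) = \left(-7 + r\right) + \left(2 r^{2} + r\right) = \left(-7 + r\right) + \left(r + 2 r^{2}\right) = -7 + 2 r + 2 r^{2}$)
$2427 + \frac{1}{m{\left(36 \right)} + q{\left(G{\left(8 \right)},-8 \right)}} = 2427 + \frac{1}{\left(-7 + 2 \cdot 36 + 2 \cdot 36^{2}\right) - -8} = 2427 + \frac{1}{\left(-7 + 72 + 2 \cdot 1296\right) + 8} = 2427 + \frac{1}{\left(-7 + 72 + 2592\right) + 8} = 2427 + \frac{1}{2657 + 8} = 2427 + \frac{1}{2665} = \frac{6467956}{2665}$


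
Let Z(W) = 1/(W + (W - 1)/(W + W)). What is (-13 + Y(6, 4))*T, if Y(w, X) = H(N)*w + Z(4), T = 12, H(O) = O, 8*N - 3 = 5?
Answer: -2844/35 ≈ -81.257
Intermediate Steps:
N = 1 (N = 3/8 + (⅛)*5 = 3/8 + 5/8 = 1)
Z(W) = 1/(W + (-1 + W)/(2*W)) (Z(W) = 1/(W + (-1 + W)/((2*W))) = 1/(W + (-1 + W)*(1/(2*W))) = 1/(W + (-1 + W)/(2*W)))
Y(w, X) = 8/35 + w (Y(w, X) = 1*w + 2*4/(-1 + 4 + 2*4²) = w + 2*4/(-1 + 4 + 2*16) = w + 2*4/(-1 + 4 + 32) = w + 2*4/35 = w + 2*4*(1/35) = w + 8/35 = 8/35 + w)
(-13 + Y(6, 4))*T = (-13 + (8/35 + 6))*12 = (-13 + 218/35)*12 = -237/35*12 = -2844/35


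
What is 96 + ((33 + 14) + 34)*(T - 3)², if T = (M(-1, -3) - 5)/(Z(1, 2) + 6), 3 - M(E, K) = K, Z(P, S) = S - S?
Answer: 2985/4 ≈ 746.25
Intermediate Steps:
Z(P, S) = 0
M(E, K) = 3 - K
T = ⅙ (T = ((3 - 1*(-3)) - 5)/(0 + 6) = ((3 + 3) - 5)/6 = (6 - 5)*(⅙) = 1*(⅙) = ⅙ ≈ 0.16667)
96 + ((33 + 14) + 34)*(T - 3)² = 96 + ((33 + 14) + 34)*(⅙ - 3)² = 96 + (47 + 34)*(-17/6)² = 96 + 81*(289/36) = 96 + 2601/4 = 2985/4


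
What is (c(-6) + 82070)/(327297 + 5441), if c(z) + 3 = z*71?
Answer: 11663/47534 ≈ 0.24536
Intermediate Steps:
c(z) = -3 + 71*z (c(z) = -3 + z*71 = -3 + 71*z)
(c(-6) + 82070)/(327297 + 5441) = ((-3 + 71*(-6)) + 82070)/(327297 + 5441) = ((-3 - 426) + 82070)/332738 = (-429 + 82070)*(1/332738) = 81641*(1/332738) = 11663/47534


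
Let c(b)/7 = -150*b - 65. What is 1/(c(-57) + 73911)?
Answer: 1/133306 ≈ 7.5015e-6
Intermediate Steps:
c(b) = -455 - 1050*b (c(b) = 7*(-150*b - 65) = 7*(-65 - 150*b) = -455 - 1050*b)
1/(c(-57) + 73911) = 1/((-455 - 1050*(-57)) + 73911) = 1/((-455 + 59850) + 73911) = 1/(59395 + 73911) = 1/133306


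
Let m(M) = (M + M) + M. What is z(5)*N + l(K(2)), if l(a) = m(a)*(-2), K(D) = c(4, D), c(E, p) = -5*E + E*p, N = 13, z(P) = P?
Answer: 137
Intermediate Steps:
m(M) = 3*M (m(M) = 2*M + M = 3*M)
K(D) = -20 + 4*D (K(D) = 4*(-5 + D) = -20 + 4*D)
l(a) = -6*a (l(a) = (3*a)*(-2) = -6*a)
z(5)*N + l(K(2)) = 5*13 - 6*(-20 + 4*2) = 65 - 6*(-20 + 8) = 65 - 6*(-12) = 65 + 72 = 137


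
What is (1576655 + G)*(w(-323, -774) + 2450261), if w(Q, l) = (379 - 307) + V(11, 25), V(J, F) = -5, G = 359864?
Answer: 4745106728232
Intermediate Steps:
w(Q, l) = 67 (w(Q, l) = (379 - 307) - 5 = 72 - 5 = 67)
(1576655 + G)*(w(-323, -774) + 2450261) = (1576655 + 359864)*(67 + 2450261) = 1936519*2450328 = 4745106728232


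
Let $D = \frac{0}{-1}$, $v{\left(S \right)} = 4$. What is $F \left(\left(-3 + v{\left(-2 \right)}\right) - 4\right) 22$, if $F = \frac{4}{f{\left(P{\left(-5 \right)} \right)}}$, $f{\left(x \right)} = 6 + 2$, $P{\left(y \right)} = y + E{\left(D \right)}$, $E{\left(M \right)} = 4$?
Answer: $-33$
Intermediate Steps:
$D = 0$ ($D = 0 \left(-1\right) = 0$)
$P{\left(y \right)} = 4 + y$ ($P{\left(y \right)} = y + 4 = 4 + y$)
$f{\left(x \right)} = 8$
$F = \frac{1}{2}$ ($F = \frac{4}{8} = 4 \cdot \frac{1}{8} = \frac{1}{2} \approx 0.5$)
$F \left(\left(-3 + v{\left(-2 \right)}\right) - 4\right) 22 = \frac{\left(-3 + 4\right) - 4}{2} \cdot 22 = \frac{1 - 4}{2} \cdot 22 = \frac{1}{2} \left(-3\right) 22 = \left(- \frac{3}{2}\right) 22 = -33$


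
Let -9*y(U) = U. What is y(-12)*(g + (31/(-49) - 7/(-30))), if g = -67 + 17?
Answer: -148174/2205 ≈ -67.199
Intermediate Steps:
g = -50
y(U) = -U/9
y(-12)*(g + (31/(-49) - 7/(-30))) = (-⅑*(-12))*(-50 + (31/(-49) - 7/(-30))) = 4*(-50 + (31*(-1/49) - 7*(-1/30)))/3 = 4*(-50 + (-31/49 + 7/30))/3 = 4*(-50 - 587/1470)/3 = (4/3)*(-74087/1470) = -148174/2205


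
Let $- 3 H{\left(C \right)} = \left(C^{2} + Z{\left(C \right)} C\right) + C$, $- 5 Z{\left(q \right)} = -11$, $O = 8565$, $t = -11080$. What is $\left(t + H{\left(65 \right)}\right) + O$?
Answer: $- \frac{11978}{3} \approx -3992.7$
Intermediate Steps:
$Z{\left(q \right)} = \frac{11}{5}$ ($Z{\left(q \right)} = \left(- \frac{1}{5}\right) \left(-11\right) = \frac{11}{5}$)
$H{\left(C \right)} = - \frac{16 C}{15} - \frac{C^{2}}{3}$ ($H{\left(C \right)} = - \frac{\left(C^{2} + \frac{11 C}{5}\right) + C}{3} = - \frac{C^{2} + \frac{16 C}{5}}{3} = - \frac{16 C}{15} - \frac{C^{2}}{3}$)
$\left(t + H{\left(65 \right)}\right) + O = \left(-11080 - \frac{13 \left(16 + 5 \cdot 65\right)}{3}\right) + 8565 = \left(-11080 - \frac{13 \left(16 + 325\right)}{3}\right) + 8565 = \left(-11080 - \frac{13}{3} \cdot 341\right) + 8565 = \left(-11080 - \frac{4433}{3}\right) + 8565 = - \frac{37673}{3} + 8565 = - \frac{11978}{3}$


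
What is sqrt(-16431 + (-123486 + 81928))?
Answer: I*sqrt(57989) ≈ 240.81*I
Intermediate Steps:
sqrt(-16431 + (-123486 + 81928)) = sqrt(-16431 - 41558) = sqrt(-57989) = I*sqrt(57989)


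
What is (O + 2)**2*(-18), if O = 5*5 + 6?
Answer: -19602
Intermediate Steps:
O = 31 (O = 25 + 6 = 31)
(O + 2)**2*(-18) = (31 + 2)**2*(-18) = 33**2*(-18) = 1089*(-18) = -19602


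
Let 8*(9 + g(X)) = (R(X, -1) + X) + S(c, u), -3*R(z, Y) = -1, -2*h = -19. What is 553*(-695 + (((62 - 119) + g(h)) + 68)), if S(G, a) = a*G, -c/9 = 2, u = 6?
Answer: -18720709/48 ≈ -3.9002e+5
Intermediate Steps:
h = 19/2 (h = -½*(-19) = 19/2 ≈ 9.5000)
R(z, Y) = ⅓ (R(z, Y) = -⅓*(-1) = ⅓)
c = -18 (c = -9*2 = -18)
S(G, a) = G*a
g(X) = -539/24 + X/8 (g(X) = -9 + ((⅓ + X) - 18*6)/8 = -9 + ((⅓ + X) - 108)/8 = -9 + (-323/3 + X)/8 = -9 + (-323/24 + X/8) = -539/24 + X/8)
553*(-695 + (((62 - 119) + g(h)) + 68)) = 553*(-695 + (((62 - 119) + (-539/24 + (⅛)*(19/2))) + 68)) = 553*(-695 + ((-57 + (-539/24 + 19/16)) + 68)) = 553*(-695 + ((-57 - 1021/48) + 68)) = 553*(-695 + (-3757/48 + 68)) = 553*(-695 - 493/48) = 553*(-33853/48) = -18720709/48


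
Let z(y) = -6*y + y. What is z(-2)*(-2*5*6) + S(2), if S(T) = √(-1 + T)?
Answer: -599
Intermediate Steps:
z(y) = -5*y
z(-2)*(-2*5*6) + S(2) = (-5*(-2))*(-2*5*6) + √(-1 + 2) = 10*(-10*6) + √1 = 10*(-60) + 1 = -600 + 1 = -599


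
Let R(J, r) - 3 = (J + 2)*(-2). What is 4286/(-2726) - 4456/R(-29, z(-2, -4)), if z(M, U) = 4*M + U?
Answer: -6195679/77691 ≈ -79.748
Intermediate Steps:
z(M, U) = U + 4*M
R(J, r) = -1 - 2*J (R(J, r) = 3 + (J + 2)*(-2) = 3 + (2 + J)*(-2) = 3 + (-4 - 2*J) = -1 - 2*J)
4286/(-2726) - 4456/R(-29, z(-2, -4)) = 4286/(-2726) - 4456/(-1 - 2*(-29)) = 4286*(-1/2726) - 4456/(-1 + 58) = -2143/1363 - 4456/57 = -6195679/77691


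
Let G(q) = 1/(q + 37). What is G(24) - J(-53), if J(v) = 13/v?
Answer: 846/3233 ≈ 0.26168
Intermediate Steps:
G(q) = 1/(37 + q)
G(24) - J(-53) = 1/(37 + 24) - 13/(-53) = 1/61 - 13*(-1)/53 = 1/61 - 1*(-13/53) = 1/61 + 13/53 = 846/3233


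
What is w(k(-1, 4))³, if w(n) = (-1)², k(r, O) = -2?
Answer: 1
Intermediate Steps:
w(n) = 1
w(k(-1, 4))³ = 1³ = 1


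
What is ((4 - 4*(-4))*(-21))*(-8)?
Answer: 3360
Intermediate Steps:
((4 - 4*(-4))*(-21))*(-8) = ((4 + 16)*(-21))*(-8) = (20*(-21))*(-8) = -420*(-8) = 3360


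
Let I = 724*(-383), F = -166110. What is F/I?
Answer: 83055/138646 ≈ 0.59904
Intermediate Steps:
I = -277292
F/I = -166110/(-277292) = -166110*(-1/277292) = 83055/138646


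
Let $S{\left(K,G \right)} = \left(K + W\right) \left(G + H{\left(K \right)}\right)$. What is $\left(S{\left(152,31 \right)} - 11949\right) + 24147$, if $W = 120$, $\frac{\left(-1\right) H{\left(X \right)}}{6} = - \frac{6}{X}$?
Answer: $\frac{393194}{19} \approx 20694.0$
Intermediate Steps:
$H{\left(X \right)} = \frac{36}{X}$ ($H{\left(X \right)} = - 6 \left(- \frac{6}{X}\right) = \frac{36}{X}$)
$S{\left(K,G \right)} = \left(120 + K\right) \left(G + \frac{36}{K}\right)$ ($S{\left(K,G \right)} = \left(K + 120\right) \left(G + \frac{36}{K}\right) = \left(120 + K\right) \left(G + \frac{36}{K}\right)$)
$\left(S{\left(152,31 \right)} - 11949\right) + 24147 = \left(\left(36 + 120 \cdot 31 + \frac{4320}{152} + 31 \cdot 152\right) - 11949\right) + 24147 = \left(\left(36 + 3720 + 4320 \cdot \frac{1}{152} + 4712\right) - 11949\right) + 24147 = \left(\left(36 + 3720 + \frac{540}{19} + 4712\right) - 11949\right) + 24147 = \left(\frac{161432}{19} - 11949\right) + 24147 = - \frac{65599}{19} + 24147 = \frac{393194}{19}$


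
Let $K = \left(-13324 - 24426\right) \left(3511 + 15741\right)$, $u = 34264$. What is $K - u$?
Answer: $-726797264$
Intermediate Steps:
$K = -726763000$ ($K = \left(-37750\right) 19252 = -726763000$)
$K - u = -726763000 - 34264 = -726797264$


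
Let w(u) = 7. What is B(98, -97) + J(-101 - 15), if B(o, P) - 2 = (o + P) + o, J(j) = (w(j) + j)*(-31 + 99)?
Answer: -7311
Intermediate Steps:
J(j) = 476 + 68*j (J(j) = (7 + j)*(-31 + 99) = (7 + j)*68 = 476 + 68*j)
B(o, P) = 2 + P + 2*o (B(o, P) = 2 + ((o + P) + o) = 2 + ((P + o) + o) = 2 + (P + 2*o) = 2 + P + 2*o)
B(98, -97) + J(-101 - 15) = (2 - 97 + 2*98) + (476 + 68*(-101 - 15)) = (2 - 97 + 196) + (476 + 68*(-116)) = 101 + (476 - 7888) = 101 - 7412 = -7311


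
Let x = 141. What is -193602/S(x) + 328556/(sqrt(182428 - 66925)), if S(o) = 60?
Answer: -32267/10 + 328556*sqrt(115503)/115503 ≈ -2260.0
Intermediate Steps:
-193602/S(x) + 328556/(sqrt(182428 - 66925)) = -193602/60 + 328556/(sqrt(182428 - 66925)) = -193602*1/60 + 328556/(sqrt(115503)) = -32267/10 + 328556*(sqrt(115503)/115503) = -32267/10 + 328556*sqrt(115503)/115503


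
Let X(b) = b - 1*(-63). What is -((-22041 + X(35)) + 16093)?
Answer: 5850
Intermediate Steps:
X(b) = 63 + b (X(b) = b + 63 = 63 + b)
-((-22041 + X(35)) + 16093) = -((-22041 + (63 + 35)) + 16093) = -((-22041 + 98) + 16093) = -(-21943 + 16093) = -1*(-5850) = 5850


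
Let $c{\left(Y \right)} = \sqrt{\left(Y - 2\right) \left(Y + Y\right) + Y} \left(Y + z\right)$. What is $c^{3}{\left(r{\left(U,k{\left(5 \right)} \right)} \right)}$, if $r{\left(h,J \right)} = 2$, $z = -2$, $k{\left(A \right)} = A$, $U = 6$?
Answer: $0$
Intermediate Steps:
$c{\left(Y \right)} = \sqrt{Y + 2 Y \left(-2 + Y\right)} \left(-2 + Y\right)$ ($c{\left(Y \right)} = \sqrt{\left(Y - 2\right) \left(Y + Y\right) + Y} \left(Y - 2\right) = \sqrt{\left(-2 + Y\right) 2 Y + Y} \left(-2 + Y\right) = \sqrt{2 Y \left(-2 + Y\right) + Y} \left(-2 + Y\right) = \sqrt{Y + 2 Y \left(-2 + Y\right)} \left(-2 + Y\right)$)
$c^{3}{\left(r{\left(U,k{\left(5 \right)} \right)} \right)} = \left(\sqrt{2 \left(-3 + 2 \cdot 2\right)} \left(-2 + 2\right)\right)^{3} = \left(\sqrt{2 \left(-3 + 4\right)} 0\right)^{3} = \left(\sqrt{2 \cdot 1} \cdot 0\right)^{3} = \left(\sqrt{2} \cdot 0\right)^{3} = 0^{3} = 0$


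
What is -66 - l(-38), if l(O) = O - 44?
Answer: 16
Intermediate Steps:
l(O) = -44 + O
-66 - l(-38) = -66 - (-44 - 38) = -66 - 1*(-82) = -66 + 82 = 16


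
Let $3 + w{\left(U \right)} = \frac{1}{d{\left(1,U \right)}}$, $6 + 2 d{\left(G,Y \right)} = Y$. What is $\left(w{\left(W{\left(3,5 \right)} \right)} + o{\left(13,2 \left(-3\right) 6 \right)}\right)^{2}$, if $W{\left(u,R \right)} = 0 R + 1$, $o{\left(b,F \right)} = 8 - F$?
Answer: $\frac{41209}{25} \approx 1648.4$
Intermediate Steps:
$d{\left(G,Y \right)} = -3 + \frac{Y}{2}$
$W{\left(u,R \right)} = 1$ ($W{\left(u,R \right)} = 0 + 1 = 1$)
$w{\left(U \right)} = -3 + \frac{1}{-3 + \frac{U}{2}}$
$\left(w{\left(W{\left(3,5 \right)} \right)} + o{\left(13,2 \left(-3\right) 6 \right)}\right)^{2} = \left(\frac{20 - 3}{-6 + 1} - \left(-8 + 2 \left(-3\right) 6\right)\right)^{2} = \left(\frac{20 - 3}{-5} - \left(-8 - 36\right)\right)^{2} = \left(\left(- \frac{1}{5}\right) 17 + \left(8 - -36\right)\right)^{2} = \left(- \frac{17}{5} + \left(8 + 36\right)\right)^{2} = \left(- \frac{17}{5} + 44\right)^{2} = \left(\frac{203}{5}\right)^{2} = \frac{41209}{25}$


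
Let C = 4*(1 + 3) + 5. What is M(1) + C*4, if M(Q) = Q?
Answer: 85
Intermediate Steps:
C = 21 (C = 4*4 + 5 = 16 + 5 = 21)
M(1) + C*4 = 1 + 21*4 = 1 + 84 = 85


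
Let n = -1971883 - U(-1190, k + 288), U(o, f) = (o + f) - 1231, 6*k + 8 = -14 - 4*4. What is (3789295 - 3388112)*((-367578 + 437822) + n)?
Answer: -2286140924317/3 ≈ -7.6205e+11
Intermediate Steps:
k = -19/3 (k = -4/3 + (-14 - 4*4)/6 = -4/3 + (-14 - 16)/6 = -4/3 + (1/6)*(-30) = -4/3 - 5 = -19/3 ≈ -6.3333)
U(o, f) = -1231 + f + o (U(o, f) = (f + o) - 1231 = -1231 + f + o)
n = -5909231/3 (n = -1971883 - (-1231 + (-19/3 + 288) - 1190) = -1971883 - (-1231 + 845/3 - 1190) = -1971883 - 1*(-6418/3) = -1971883 + 6418/3 = -5909231/3 ≈ -1.9697e+6)
(3789295 - 3388112)*((-367578 + 437822) + n) = (3789295 - 3388112)*((-367578 + 437822) - 5909231/3) = 401183*(70244 - 5909231/3) = 401183*(-5698499/3) = -2286140924317/3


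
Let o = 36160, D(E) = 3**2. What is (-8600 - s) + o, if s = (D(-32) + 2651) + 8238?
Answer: 16662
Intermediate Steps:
D(E) = 9
s = 10898 (s = (9 + 2651) + 8238 = 2660 + 8238 = 10898)
(-8600 - s) + o = (-8600 - 1*10898) + 36160 = (-8600 - 10898) + 36160 = -19498 + 36160 = 16662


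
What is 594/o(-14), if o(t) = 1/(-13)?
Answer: -7722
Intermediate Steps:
o(t) = -1/13
594/o(-14) = 594/(-1/13) = 594*(-13) = -7722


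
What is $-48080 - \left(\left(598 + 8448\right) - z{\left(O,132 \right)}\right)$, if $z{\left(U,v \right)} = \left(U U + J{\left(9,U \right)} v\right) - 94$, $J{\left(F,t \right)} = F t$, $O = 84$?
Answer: $49628$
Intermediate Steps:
$z{\left(U,v \right)} = -94 + U^{2} + 9 U v$ ($z{\left(U,v \right)} = \left(U U + 9 U v\right) - 94 = \left(U^{2} + 9 U v\right) - 94 = -94 + U^{2} + 9 U v$)
$-48080 - \left(\left(598 + 8448\right) - z{\left(O,132 \right)}\right) = -48080 - \left(\left(598 + 8448\right) - \left(-94 + 84^{2} + 9 \cdot 84 \cdot 132\right)\right) = -48080 - \left(9046 - \left(-94 + 7056 + 99792\right)\right) = -48080 - \left(9046 - 106754\right) = -48080 - -97708 = -48080 + 97708 = 49628$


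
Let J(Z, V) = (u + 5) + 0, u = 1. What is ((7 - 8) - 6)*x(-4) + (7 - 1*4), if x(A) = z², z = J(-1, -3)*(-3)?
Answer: -2265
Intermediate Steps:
J(Z, V) = 6 (J(Z, V) = (1 + 5) + 0 = 6 + 0 = 6)
z = -18 (z = 6*(-3) = -18)
x(A) = 324 (x(A) = (-18)² = 324)
((7 - 8) - 6)*x(-4) + (7 - 1*4) = ((7 - 8) - 6)*324 + (7 - 1*4) = (-1 - 6)*324 + (7 - 4) = -7*324 + 3 = -2268 + 3 = -2265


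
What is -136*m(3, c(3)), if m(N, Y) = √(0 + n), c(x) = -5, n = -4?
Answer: -272*I ≈ -272.0*I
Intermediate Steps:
m(N, Y) = 2*I (m(N, Y) = √(0 - 4) = √(-4) = 2*I)
-136*m(3, c(3)) = -272*I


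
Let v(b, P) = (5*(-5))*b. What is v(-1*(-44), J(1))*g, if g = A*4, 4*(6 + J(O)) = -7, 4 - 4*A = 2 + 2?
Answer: 0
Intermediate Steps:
A = 0 (A = 1 - (2 + 2)/4 = 1 - ¼*4 = 1 - 1 = 0)
J(O) = -31/4 (J(O) = -6 + (¼)*(-7) = -6 - 7/4 = -31/4)
v(b, P) = -25*b
g = 0 (g = 0*4 = 0)
v(-1*(-44), J(1))*g = -(-25)*(-44)*0 = -25*44*0 = -1100*0 = 0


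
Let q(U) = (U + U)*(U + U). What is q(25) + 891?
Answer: 3391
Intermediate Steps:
q(U) = 4*U² (q(U) = (2*U)*(2*U) = 4*U²)
q(25) + 891 = 4*25² + 891 = 4*625 + 891 = 2500 + 891 = 3391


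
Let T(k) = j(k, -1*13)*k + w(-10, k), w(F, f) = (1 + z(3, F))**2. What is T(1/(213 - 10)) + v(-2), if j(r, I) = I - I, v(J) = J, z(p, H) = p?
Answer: 14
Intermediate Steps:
j(r, I) = 0
w(F, f) = 16 (w(F, f) = (1 + 3)**2 = 4**2 = 16)
T(k) = 16 (T(k) = 0*k + 16 = 0 + 16 = 16)
T(1/(213 - 10)) + v(-2) = 16 - 2 = 14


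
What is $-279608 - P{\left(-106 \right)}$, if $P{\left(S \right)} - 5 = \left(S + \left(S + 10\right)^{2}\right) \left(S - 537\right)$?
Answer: $5578117$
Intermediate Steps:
$P{\left(S \right)} = 5 + \left(-537 + S\right) \left(S + \left(10 + S\right)^{2}\right)$ ($P{\left(S \right)} = 5 + \left(S + \left(S + 10\right)^{2}\right) \left(S - 537\right) = 5 + \left(S + \left(10 + S\right)^{2}\right) \left(-537 + S\right) = 5 + \left(-537 + S\right) \left(S + \left(10 + S\right)^{2}\right)$)
$-279608 - P{\left(-106 \right)} = -279608 - \left(-53695 + \left(-106\right)^{3} - -1184762 - 516 \left(-106\right)^{2}\right) = -279608 - \left(-53695 - 1191016 + 1184762 - 5797776\right) = -279608 - -5857725 = -279608 + 5857725 = 5578117$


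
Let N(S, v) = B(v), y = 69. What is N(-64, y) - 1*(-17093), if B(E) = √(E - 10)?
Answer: 17093 + √59 ≈ 17101.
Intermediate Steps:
B(E) = √(-10 + E)
N(S, v) = √(-10 + v)
N(-64, y) - 1*(-17093) = √(-10 + 69) - 1*(-17093) = √59 + 17093 = 17093 + √59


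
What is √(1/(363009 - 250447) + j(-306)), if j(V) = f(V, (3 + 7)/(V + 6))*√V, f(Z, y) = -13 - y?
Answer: √(2814050 - 12321773238290*I*√34)/562810 ≈ 10.65 - 10.65*I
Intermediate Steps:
j(V) = √V*(-13 - 10/(6 + V)) (j(V) = (-13 - (3 + 7)/(V + 6))*√V = (-13 - 10/(6 + V))*√V = √V*(-13 - 10/(6 + V)))
√(1/(363009 - 250447) + j(-306)) = √(1/(363009 - 250447) + √(-306)*(-88 - 13*(-306))/(6 - 306)) = √(1/112562 + (3*I*√34)*(-88 + 3978)/(-300)) = √(1/112562 + (3*I*√34)*(-1/300)*3890) = √(1/112562 - 389*I*√34/10)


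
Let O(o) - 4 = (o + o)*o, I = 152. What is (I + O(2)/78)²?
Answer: 3912484/169 ≈ 23151.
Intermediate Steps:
O(o) = 4 + 2*o² (O(o) = 4 + (o + o)*o = 4 + (2*o)*o = 4 + 2*o²)
(I + O(2)/78)² = (152 + (4 + 2*2²)/78)² = (152 + (4 + 2*4)*(1/78))² = (152 + (4 + 8)*(1/78))² = (152 + 12*(1/78))² = (152 + 2/13)² = (1978/13)² = 3912484/169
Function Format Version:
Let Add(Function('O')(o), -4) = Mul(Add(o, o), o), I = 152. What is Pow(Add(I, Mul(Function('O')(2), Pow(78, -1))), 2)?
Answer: Rational(3912484, 169) ≈ 23151.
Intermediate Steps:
Function('O')(o) = Add(4, Mul(2, Pow(o, 2))) (Function('O')(o) = Add(4, Mul(Add(o, o), o)) = Add(4, Mul(Mul(2, o), o)) = Add(4, Mul(2, Pow(o, 2))))
Pow(Add(I, Mul(Function('O')(2), Pow(78, -1))), 2) = Pow(Add(152, Mul(Add(4, Mul(2, Pow(2, 2))), Pow(78, -1))), 2) = Pow(Add(152, Mul(Add(4, Mul(2, 4)), Rational(1, 78))), 2) = Pow(Add(152, Mul(Add(4, 8), Rational(1, 78))), 2) = Pow(Add(152, Mul(12, Rational(1, 78))), 2) = Pow(Add(152, Rational(2, 13)), 2) = Pow(Rational(1978, 13), 2) = Rational(3912484, 169)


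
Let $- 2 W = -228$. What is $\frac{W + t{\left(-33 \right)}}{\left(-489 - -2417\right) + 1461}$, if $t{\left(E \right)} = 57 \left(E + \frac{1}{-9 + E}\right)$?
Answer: $- \frac{24757}{47446} \approx -0.52179$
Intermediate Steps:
$W = 114$ ($W = \left(- \frac{1}{2}\right) \left(-228\right) = 114$)
$t{\left(E \right)} = 57 E + \frac{57}{-9 + E}$
$\frac{W + t{\left(-33 \right)}}{\left(-489 - -2417\right) + 1461} = \frac{114 + \frac{57 \left(1 + \left(-33\right)^{2} - -297\right)}{-9 - 33}}{\left(-489 - -2417\right) + 1461} = \frac{114 + \frac{57 \left(1 + 1089 + 297\right)}{-42}}{\left(-489 + 2417\right) + 1461} = \frac{114 + 57 \left(- \frac{1}{42}\right) 1387}{1928 + 1461} = \frac{114 - \frac{26353}{14}}{3389} = \left(- \frac{24757}{14}\right) \frac{1}{3389} = - \frac{24757}{47446}$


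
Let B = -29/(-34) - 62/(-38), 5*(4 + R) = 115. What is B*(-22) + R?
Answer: -11518/323 ≈ -35.659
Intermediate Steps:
R = 19 (R = -4 + (⅕)*115 = -4 + 23 = 19)
B = 1605/646 (B = -29*(-1/34) - 62*(-1/38) = 29/34 + 31/19 = 1605/646 ≈ 2.4845)
B*(-22) + R = (1605/646)*(-22) + 19 = -17655/323 + 19 = -11518/323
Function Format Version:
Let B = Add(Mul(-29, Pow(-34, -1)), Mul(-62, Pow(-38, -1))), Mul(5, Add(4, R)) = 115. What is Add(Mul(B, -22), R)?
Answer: Rational(-11518, 323) ≈ -35.659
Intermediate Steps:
R = 19 (R = Add(-4, Mul(Rational(1, 5), 115)) = Add(-4, 23) = 19)
B = Rational(1605, 646) (B = Add(Mul(-29, Rational(-1, 34)), Mul(-62, Rational(-1, 38))) = Add(Rational(29, 34), Rational(31, 19)) = Rational(1605, 646) ≈ 2.4845)
Add(Mul(B, -22), R) = Add(Mul(Rational(1605, 646), -22), 19) = Add(Rational(-17655, 323), 19) = Rational(-11518, 323)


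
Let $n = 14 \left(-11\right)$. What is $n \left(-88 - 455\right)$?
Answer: $83622$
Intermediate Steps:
$n = -154$
$n \left(-88 - 455\right) = - 154 \left(-88 - 455\right) = \left(-154\right) \left(-543\right) = 83622$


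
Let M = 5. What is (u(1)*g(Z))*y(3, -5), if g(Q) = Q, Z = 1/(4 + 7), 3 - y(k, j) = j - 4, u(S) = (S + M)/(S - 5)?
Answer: -18/11 ≈ -1.6364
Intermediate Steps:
u(S) = (5 + S)/(-5 + S) (u(S) = (S + 5)/(S - 5) = (5 + S)/(-5 + S))
y(k, j) = 7 - j (y(k, j) = 3 - (j - 4) = 3 - (-4 + j) = 3 + (4 - j) = 7 - j)
Z = 1/11 ≈ 0.090909
(u(1)*g(Z))*y(3, -5) = (((5 + 1)/(-5 + 1))*(1/11))*(7 - 1*(-5)) = ((6/(-4))*(1/11))*(7 + 5) = (-¼*6*(1/11))*12 = -3/2*1/11*12 = -3/22*12 = -18/11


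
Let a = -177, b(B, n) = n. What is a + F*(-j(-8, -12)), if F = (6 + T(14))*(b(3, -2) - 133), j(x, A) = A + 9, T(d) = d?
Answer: -8277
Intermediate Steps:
j(x, A) = 9 + A
F = -2700 (F = (6 + 14)*(-2 - 133) = 20*(-135) = -2700)
a + F*(-j(-8, -12)) = -177 - (-2700)*(9 - 12) = -177 - (-2700)*(-3) = -177 - 2700*3 = -177 - 8100 = -8277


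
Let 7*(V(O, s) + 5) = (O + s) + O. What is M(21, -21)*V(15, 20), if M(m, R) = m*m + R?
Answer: 900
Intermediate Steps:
V(O, s) = -5 + s/7 + 2*O/7 (V(O, s) = -5 + ((O + s) + O)/7 = -5 + (s + 2*O)/7 = -5 + (s/7 + 2*O/7) = -5 + s/7 + 2*O/7)
M(m, R) = R + m² (M(m, R) = m² + R = R + m²)
M(21, -21)*V(15, 20) = (-21 + 21²)*(-5 + (⅐)*20 + (2/7)*15) = (-21 + 441)*(-5 + 20/7 + 30/7) = 420*(15/7) = 900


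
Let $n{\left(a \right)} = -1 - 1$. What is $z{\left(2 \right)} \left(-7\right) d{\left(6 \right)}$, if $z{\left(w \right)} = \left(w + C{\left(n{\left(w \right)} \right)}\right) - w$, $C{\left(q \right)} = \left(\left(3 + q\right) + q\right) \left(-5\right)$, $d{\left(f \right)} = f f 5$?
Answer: $-6300$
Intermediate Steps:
$d{\left(f \right)} = 5 f^{2}$ ($d{\left(f \right)} = f^{2} \cdot 5 = 5 f^{2}$)
$n{\left(a \right)} = -2$
$C{\left(q \right)} = -15 - 10 q$ ($C{\left(q \right)} = \left(3 + 2 q\right) \left(-5\right) = -15 - 10 q$)
$z{\left(w \right)} = 5$ ($z{\left(w \right)} = \left(w - -5\right) - w = \left(w + \left(-15 + 20\right)\right) - w = \left(w + 5\right) - w = \left(5 + w\right) - w = 5$)
$z{\left(2 \right)} \left(-7\right) d{\left(6 \right)} = 5 \left(-7\right) 5 \cdot 6^{2} = - 35 \cdot 5 \cdot 36 = \left(-35\right) 180 = -6300$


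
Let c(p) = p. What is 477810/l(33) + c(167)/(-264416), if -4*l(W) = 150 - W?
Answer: -56151383931/3437408 ≈ -16335.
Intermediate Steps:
l(W) = -75/2 + W/4 (l(W) = -(150 - W)/4 = -75/2 + W/4)
477810/l(33) + c(167)/(-264416) = 477810/(-75/2 + (¼)*33) + 167/(-264416) = 477810/(-75/2 + 33/4) + 167*(-1/264416) = 477810/(-117/4) - 167/264416 = 477810*(-4/117) - 167/264416 = -212360/13 - 167/264416 = -56151383931/3437408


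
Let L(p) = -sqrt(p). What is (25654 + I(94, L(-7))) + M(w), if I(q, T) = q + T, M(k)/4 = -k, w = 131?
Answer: 25224 - I*sqrt(7) ≈ 25224.0 - 2.6458*I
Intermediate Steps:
M(k) = -4*k (M(k) = 4*(-k) = -4*k)
I(q, T) = T + q
(25654 + I(94, L(-7))) + M(w) = (25654 + (-sqrt(-7) + 94)) - 4*131 = (25654 + (-I*sqrt(7) + 94)) - 524 = (25654 + (94 - I*sqrt(7))) - 524 = (25748 - I*sqrt(7)) - 524 = 25224 - I*sqrt(7)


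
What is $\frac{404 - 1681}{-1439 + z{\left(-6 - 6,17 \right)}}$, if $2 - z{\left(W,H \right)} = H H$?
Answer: $\frac{1277}{1726} \approx 0.73986$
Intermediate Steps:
$z{\left(W,H \right)} = 2 - H^{2}$ ($z{\left(W,H \right)} = 2 - H H = 2 - H^{2}$)
$\frac{404 - 1681}{-1439 + z{\left(-6 - 6,17 \right)}} = \frac{404 - 1681}{-1439 + \left(2 - 17^{2}\right)} = - \frac{1277}{-1439 + \left(2 - 289\right)} = - \frac{1277}{-1439 - 287} = - \frac{1277}{-1726} = \left(-1277\right) \left(- \frac{1}{1726}\right) = \frac{1277}{1726}$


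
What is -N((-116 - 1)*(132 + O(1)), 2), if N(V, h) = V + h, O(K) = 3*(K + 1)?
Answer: 16144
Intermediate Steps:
O(K) = 3 + 3*K (O(K) = 3*(1 + K) = 3 + 3*K)
-N((-116 - 1)*(132 + O(1)), 2) = -((-116 - 1)*(132 + (3 + 3*1)) + 2) = -(-117*(132 + (3 + 3)) + 2) = -(-117*(132 + 6) + 2) = -(-117*138 + 2) = -(-16146 + 2) = -1*(-16144) = 16144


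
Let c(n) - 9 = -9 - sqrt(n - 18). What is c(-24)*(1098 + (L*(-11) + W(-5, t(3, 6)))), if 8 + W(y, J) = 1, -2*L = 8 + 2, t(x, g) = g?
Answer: -1146*I*sqrt(42) ≈ -7426.9*I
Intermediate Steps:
L = -5 (L = -(8 + 2)/2 = -1/2*10 = -5)
W(y, J) = -7 (W(y, J) = -8 + 1 = -7)
c(n) = -sqrt(-18 + n) (c(n) = 9 + (-9 - sqrt(n - 18)) = 9 + (-9 - sqrt(-18 + n)) = -sqrt(-18 + n))
c(-24)*(1098 + (L*(-11) + W(-5, t(3, 6)))) = (-sqrt(-18 - 24))*(1098 + (-5*(-11) - 7)) = (-sqrt(-42))*(1098 + (55 - 7)) = (-I*sqrt(42))*(1098 + 48) = -I*sqrt(42)*1146 = -1146*I*sqrt(42)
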